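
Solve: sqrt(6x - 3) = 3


Square both sides: 6x - 3 = 3^2 = 9
6x = 9 + 3 = 12
x = 2
Check: sqrt(6*2 - 3) = sqrt(9) = 3 ✓

x = 2


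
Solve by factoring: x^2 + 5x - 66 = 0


We need two numbers that multiply to -66 and add to 5.
Those numbers are 11 and -6 (since 11 * (-6) = -66 and 11 + (-6) = 5).
So x^2 + 5x - 66 = (x + 11)(x - 6) = 0
Setting each factor to zero: x = -11 or x = 6

x = -11, x = 6


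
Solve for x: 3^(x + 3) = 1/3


Express both sides with the same base.
1/3 = 3^(-1)
Since the bases match, equate exponents: x + 3 = -1
So x = -1 - (3) = -4

x = -4


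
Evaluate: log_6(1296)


We need the exponent such that 6^? = 1296
6^4 = 1296
Therefore log_6(1296) = 4

4


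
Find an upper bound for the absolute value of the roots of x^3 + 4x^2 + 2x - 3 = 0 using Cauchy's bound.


Cauchy's bound: all roots r satisfy |r| <= 1 + max(|a_i/a_n|) for i = 0,...,n-1
where a_n is the leading coefficient.

Coefficients: [1, 4, 2, -3]
Leading coefficient a_n = 1
Ratios |a_i/a_n|: 4, 2, 3
Maximum ratio: 4
Cauchy's bound: |r| <= 1 + 4 = 5

Upper bound = 5


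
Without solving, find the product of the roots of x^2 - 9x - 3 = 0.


By Vieta's formulas for ax^2 + bx + c = 0:
  Sum of roots = -b/a
  Product of roots = c/a

Here a = 1, b = -9, c = -3
Sum = -(-9)/1 = 9
Product = -3/1 = -3

Product = -3


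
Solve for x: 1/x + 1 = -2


Subtract 1 from both sides: 1/x = -3
Multiply both sides by x: 1 = -3 * x
Divide by -3: x = -1/3

x = -1/3


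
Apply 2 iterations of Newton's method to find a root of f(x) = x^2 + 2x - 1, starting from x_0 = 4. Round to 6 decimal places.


Newton's method: x_(n+1) = x_n - f(x_n)/f'(x_n)
f(x) = x^2 + 2x - 1
f'(x) = 2x + 2

Iteration 1:
  f(4.000000) = 23.000000
  f'(4.000000) = 10.000000
  x_1 = 4.000000 - (23.000000)/(10.000000) = 1.700000

Iteration 2:
  f(1.700000) = 5.290000
  f'(1.700000) = 5.400000
  x_2 = 1.700000 - (5.290000)/(5.400000) = 0.720370

x_2 = 0.720370


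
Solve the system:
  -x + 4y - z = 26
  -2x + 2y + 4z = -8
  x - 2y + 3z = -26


Using Cramer's rule. Expand each determinant along the first row.
D  = (-1)*[2*3 - 4*(-2)] - 4*[(-2)*3 - 4*1] + (-1)*[(-2)*(-2) - 2*1]
  = (-1)*(14) - 4*(-10) + (-1)*(2) = 24
Dx = 26*[2*3 - 4*(-2)] - 4*[(-8)*3 - 4*(-26)] + (-1)*[(-8)*(-2) - 2*(-26)]
  = 26*(14) - 4*(80) + (-1)*(68) = -24
Dy = (-1)*[(-8)*3 - 4*(-26)] - 26*[(-2)*3 - 4*1] + (-1)*[(-2)*(-26) - (-8)*1]
  = (-1)*(80) - 26*(-10) + (-1)*(60) = 120
Dz = (-1)*[2*(-26) - (-8)*(-2)] - 4*[(-2)*(-26) - (-8)*1] + 26*[(-2)*(-2) - 2*1]
  = (-1)*(-68) - 4*(60) + 26*(2) = -120
x = Dx/D = -24/24 = -1, y = Dy/D = 120/24 = 5, z = Dz/D = -120/24 = -5
Check eq1: (-1)(-1) + (4)(5) + (-1)(-5) = 26 = 26 ✓
Check eq2: (-2)(-1) + (2)(5) + (4)(-5) = -8 = -8 ✓
Check eq3: (1)(-1) + (-2)(5) + (3)(-5) = -26 = -26 ✓

x = -1, y = 5, z = -5


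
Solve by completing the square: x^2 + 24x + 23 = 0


Start: x^2 + 24x + 23 = 0
Move constant: x^2 + 24x = -23
Half of 24 is 12, squared is 144
Add 144 to both sides: x^2 + 24x + 144 = 121
(x + 12)^2 = 121
x + 12 = ±11
x = -12 + 11 = -1 or x = -12 - 11 = -23

x = -23, x = -1


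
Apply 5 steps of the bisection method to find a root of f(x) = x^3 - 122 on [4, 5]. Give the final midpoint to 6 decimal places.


f(x) = x^3 - 122
f(4) = -58 < 0
f(5) = 3 > 0

Step 1: midpoint = (4.000000 + 5.000000)/2 = 4.500000
  f(4.500000) = -30.875000
  f(mid) < 0, so root is in [4.500000, 5.000000]

Step 2: midpoint = (4.500000 + 5.000000)/2 = 4.750000
  f(4.750000) = -14.828125
  f(mid) < 0, so root is in [4.750000, 5.000000]

Step 3: midpoint = (4.750000 + 5.000000)/2 = 4.875000
  f(4.875000) = -6.142578
  f(mid) < 0, so root is in [4.875000, 5.000000]

Step 4: midpoint = (4.875000 + 5.000000)/2 = 4.937500
  f(4.937500) = -1.629150
  f(mid) < 0, so root is in [4.937500, 5.000000]

Step 5: midpoint = (4.937500 + 5.000000)/2 = 4.968750
  f(4.968750) = 0.670868
  f(mid) > 0, so root is in [4.937500, 4.968750]

midpoint = 4.968750


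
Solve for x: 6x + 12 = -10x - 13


Starting with: 6x + 12 = -10x - 13
Move all x terms to left: (6 + 10)x = -13 - 12
Simplify: 16x = -25
Divide both sides by 16: x = -25/16

x = -25/16


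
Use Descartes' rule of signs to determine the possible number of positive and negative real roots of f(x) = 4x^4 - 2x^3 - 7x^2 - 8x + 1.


Descartes' rule of signs:

For positive roots, count sign changes in f(x) = 4x^4 - 2x^3 - 7x^2 - 8x + 1:
Signs of coefficients: +, -, -, -, +
Number of sign changes: 2
Possible positive real roots: 2, 0

For negative roots, examine f(-x) = 4x^4 + 2x^3 - 7x^2 + 8x + 1:
Signs of coefficients: +, +, -, +, +
Number of sign changes: 2
Possible negative real roots: 2, 0

Positive roots: 2 or 0; Negative roots: 2 or 0


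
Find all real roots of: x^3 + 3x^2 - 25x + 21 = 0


Let p(x) = x^3 + 3x^2 - 25x + 21. By the rational root theorem (leading coefficient 1), any rational root is an integer divisor of 21: try ±1, ±2, ... in turn.
Test x = 1: value = 0 ✓, so (x - 1) is a factor.
Synthetic division by (x - 1): bring down 1; 1(1) + 3 = 4; 4(1) - 25 = -21; (-21)(1) + 21 = 0 → quotient x^2 + 4x - 21, remainder 0.
Solve the quadratic x^2 + 4x - 21 = 0: discriminant = 4^2 - 4(1)(-21) = 16 + 84 = 100.
sqrt(100) = 10, so x = (-4 ± 10)/2: x = 3 or x = -7.

x = -7, x = 1, x = 3


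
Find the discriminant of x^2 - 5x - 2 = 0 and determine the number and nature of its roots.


For ax^2 + bx + c = 0, discriminant D = b^2 - 4ac
Here a = 1, b = -5, c = -2
D = (-5)^2 - 4(1)(-2) = 25 + 8 = 33

D = 33 > 0 but not a perfect square
The equation has 2 distinct real irrational roots.

Discriminant = 33, 2 distinct real irrational roots


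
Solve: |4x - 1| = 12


An absolute value equation |expr| = 12 gives two cases:
Case 1: 4x - 1 = 12
  4x = 13, so x = 13/4
Case 2: 4x - 1 = -12
  4x = -11, so x = -11/4

x = -11/4, x = 13/4


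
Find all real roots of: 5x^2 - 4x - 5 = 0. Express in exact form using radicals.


Using the quadratic formula: x = (-b ± sqrt(b^2 - 4ac)) / (2a)
Here a = 5, b = -4, c = -5
Discriminant = b^2 - 4ac = (-4)^2 - 4(5)(-5) = 16 + 100 = 116
Since discriminant = 116 > 0, there are two real roots.
x = (4 ± 2*sqrt(29)) / 10
Simplifying: x = (2 ± sqrt(29)) / 5
Numerically: x ≈ 1.4770 or x ≈ -0.6770

x = (2 + sqrt(29)) / 5 or x = (2 - sqrt(29)) / 5


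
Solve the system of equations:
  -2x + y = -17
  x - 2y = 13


Using Cramer's rule:
Determinant D = (-2)(-2) - (1)(1) = 4 - 1 = 3
Dx = (-17)(-2) - (13)(1) = 34 - 13 = 21
Dy = (-2)(13) - (1)(-17) = -26 + 17 = -9
x = Dx/D = 21/3 = 7
y = Dy/D = -9/3 = -3

x = 7, y = -3


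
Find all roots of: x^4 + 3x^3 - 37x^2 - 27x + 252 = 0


Let p(x) = x^4 + 3x^3 - 37x^2 - 27x + 252. By the rational root theorem (leading coefficient 1), any rational root is an integer divisor of 252: try ±1, ±2, ... in turn.
Test x = 1: value = 192 ≠ 0.
Test x = -1: value = 240 ≠ 0.
Test x = 2: value = 90 ≠ 0.
Test x = -2: value = 150 ≠ 0.
Test x = 3: value = 0 ✓, so (x - 3) is a factor.
Synthetic division by (x - 3): bring down 1; 1(3) + 3 = 6; 6(3) - 37 = -19; (-19)(3) - 27 = -84; (-84)(3) + 252 = 0 → quotient x^3 + 6x^2 - 19x - 84, remainder 0.
Continue with the quotient x^3 + 6x^2 - 19x - 84 (candidates must divide 84; re-test x = 3 first in case it repeats).
Test x = 3: value = -60 ≠ 0.
Test x = -3: value = 0 ✓, so (x + 3) is a factor.
Synthetic division by (x + 3): bring down 1; 1(-3) + 6 = 3; 3(-3) - 19 = -28; (-28)(-3) - 84 = 0 → quotient x^2 + 3x - 28, remainder 0.
Solve the quadratic x^2 + 3x - 28 = 0: discriminant = 3^2 - 4(1)(-28) = 9 + 112 = 121.
sqrt(121) = 11, so x = (-3 ± 11)/2: x = 4 or x = -7.
Collecting all roots found:

x = -7, x = -3, x = 3, x = 4


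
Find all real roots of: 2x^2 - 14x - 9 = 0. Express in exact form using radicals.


Using the quadratic formula: x = (-b ± sqrt(b^2 - 4ac)) / (2a)
Here a = 2, b = -14, c = -9
Discriminant = b^2 - 4ac = (-14)^2 - 4(2)(-9) = 196 + 72 = 268
Since discriminant = 268 > 0, there are two real roots.
x = (14 ± 2*sqrt(67)) / 4
Simplifying: x = (7 ± sqrt(67)) / 2
Numerically: x ≈ 7.5927 or x ≈ -0.5927

x = (7 + sqrt(67)) / 2 or x = (7 - sqrt(67)) / 2


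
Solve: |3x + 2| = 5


An absolute value equation |expr| = 5 gives two cases:
Case 1: 3x + 2 = 5
  3x = 3, so x = 1
Case 2: 3x + 2 = -5
  3x = -7, so x = -7/3

x = -7/3, x = 1


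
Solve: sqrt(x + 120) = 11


Square both sides: x + 120 = 11^2 = 121
x = 121 - 120 = 1
x = 1
Check: sqrt(1*1 + 120) = sqrt(121) = 11 ✓

x = 1


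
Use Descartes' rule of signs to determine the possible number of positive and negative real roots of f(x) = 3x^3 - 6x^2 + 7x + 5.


Descartes' rule of signs:

For positive roots, count sign changes in f(x) = 3x^3 - 6x^2 + 7x + 5:
Signs of coefficients: +, -, +, +
Number of sign changes: 2
Possible positive real roots: 2, 0

For negative roots, examine f(-x) = -3x^3 - 6x^2 - 7x + 5:
Signs of coefficients: -, -, -, +
Number of sign changes: 1
Possible negative real roots: 1

Positive roots: 2 or 0; Negative roots: 1


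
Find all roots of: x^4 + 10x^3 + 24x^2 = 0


The lowest-degree term is x^2, so x = 0 is a root with multiplicity 2. Factor out x^2:
  x^2 + 10x + 24 = 0
Solve the quadratic x^2 + 10x + 24 = 0: discriminant = 10^2 - 4(1)(24) = 100 - 96 = 4.
sqrt(4) = 2, so x = (-10 ± 2)/2: x = -4 or x = -6.
Collecting all roots found:

x = -6, x = -4, x = 0 (multiplicity 2)


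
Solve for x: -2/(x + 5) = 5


Multiply both sides by (x + 5): -2 = 5(x + 5)
Distribute: -2 = 5x + 25
5x = -2 - 25 = -27
x = -27/5

x = -27/5


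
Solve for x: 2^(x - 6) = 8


Express both sides with the same base.
8 = 2^3
Since the bases match, equate exponents: x - 6 = 3
So x = 3 - (-6) = 9

x = 9


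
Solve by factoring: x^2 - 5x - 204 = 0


We need two numbers that multiply to -204 and add to -5.
Those numbers are 12 and -17 (since 12 * (-17) = -204 and 12 + (-17) = -5).
So x^2 - 5x - 204 = (x + 12)(x - 17) = 0
Setting each factor to zero: x = -12 or x = 17

x = -12, x = 17


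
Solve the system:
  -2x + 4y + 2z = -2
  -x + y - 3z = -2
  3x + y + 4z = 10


Using Cramer's rule. Expand each determinant along the first row.
D  = (-2)*[1*4 - (-3)*1] - 4*[(-1)*4 - (-3)*3] + 2*[(-1)*1 - 1*3]
  = (-2)*(7) - 4*(5) + 2*(-4) = -42
Dx = (-2)*[1*4 - (-3)*1] - 4*[(-2)*4 - (-3)*10] + 2*[(-2)*1 - 1*10]
  = (-2)*(7) - 4*(22) + 2*(-12) = -126
Dy = (-2)*[(-2)*4 - (-3)*10] - (-2)*[(-1)*4 - (-3)*3] + 2*[(-1)*10 - (-2)*3]
  = (-2)*(22) - (-2)*(5) + 2*(-4) = -42
Dz = (-2)*[1*10 - (-2)*1] - 4*[(-1)*10 - (-2)*3] + (-2)*[(-1)*1 - 1*3]
  = (-2)*(12) - 4*(-4) + (-2)*(-4) = 0
x = Dx/D = -126/-42 = 3, y = Dy/D = -42/-42 = 1, z = Dz/D = 0/-42 = 0
Check eq1: (-2)(3) + (4)(1) + (2)(0) = -2 = -2 ✓
Check eq2: (-1)(3) + (1)(1) + (-3)(0) = -2 = -2 ✓
Check eq3: (3)(3) + (1)(1) + (4)(0) = 10 = 10 ✓

x = 3, y = 1, z = 0


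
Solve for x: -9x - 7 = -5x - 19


Starting with: -9x - 7 = -5x - 19
Move all x terms to left: (-9 + 5)x = -19 + 7
Simplify: -4x = -12
Divide both sides by -4: x = 3

x = 3


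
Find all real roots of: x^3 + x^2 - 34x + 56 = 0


Let p(x) = x^3 + x^2 - 34x + 56. By the rational root theorem (leading coefficient 1), any rational root is an integer divisor of 56: try ±1, ±2, ... in turn.
Test x = 1: value = 24 ≠ 0.
Test x = -1: value = 90 ≠ 0.
Test x = 2: value = 0 ✓, so (x - 2) is a factor.
Synthetic division by (x - 2): bring down 1; 1(2) + 1 = 3; 3(2) - 34 = -28; (-28)(2) + 56 = 0 → quotient x^2 + 3x - 28, remainder 0.
Solve the quadratic x^2 + 3x - 28 = 0: discriminant = 3^2 - 4(1)(-28) = 9 + 112 = 121.
sqrt(121) = 11, so x = (-3 ± 11)/2: x = 4 or x = -7.

x = -7, x = 2, x = 4


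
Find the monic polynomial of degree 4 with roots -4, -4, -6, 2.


A monic polynomial with roots -4, -4, -6, 2 is:
p(x) = (x + 4)(x + 4)(x + 6)(x - 2)
After multiplying by (x + 4): x + 4
After multiplying by (x + 4): x^2 + 8x + 16
After multiplying by (x + 6): x^3 + 14x^2 + 64x + 96
After multiplying by (x - 2): x^4 + 12x^3 + 36x^2 - 32x - 192

x^4 + 12x^3 + 36x^2 - 32x - 192


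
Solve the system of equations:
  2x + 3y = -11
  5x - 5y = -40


Using Cramer's rule:
Determinant D = (2)(-5) - (5)(3) = -10 - 15 = -25
Dx = (-11)(-5) - (-40)(3) = 55 + 120 = 175
Dy = (2)(-40) - (5)(-11) = -80 + 55 = -25
x = Dx/D = 175/-25 = -7
y = Dy/D = -25/-25 = 1

x = -7, y = 1


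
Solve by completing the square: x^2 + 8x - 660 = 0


Start: x^2 + 8x - 660 = 0
Move constant: x^2 + 8x = 660
Half of 8 is 4, squared is 16
Add 16 to both sides: x^2 + 8x + 16 = 676
(x + 4)^2 = 676
x + 4 = ±26
x = -4 + 26 = 22 or x = -4 - 26 = -30

x = -30, x = 22


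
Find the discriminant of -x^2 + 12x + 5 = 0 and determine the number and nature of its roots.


For ax^2 + bx + c = 0, discriminant D = b^2 - 4ac
Here a = -1, b = 12, c = 5
D = (12)^2 - 4(-1)(5) = 144 + 20 = 164

D = 164 > 0 but not a perfect square
The equation has 2 distinct real irrational roots.

Discriminant = 164, 2 distinct real irrational roots


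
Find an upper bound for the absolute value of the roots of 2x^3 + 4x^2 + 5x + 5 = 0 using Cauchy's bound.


Cauchy's bound: all roots r satisfy |r| <= 1 + max(|a_i/a_n|) for i = 0,...,n-1
where a_n is the leading coefficient.

Coefficients: [2, 4, 5, 5]
Leading coefficient a_n = 2
Ratios |a_i/a_n|: 2, 5/2, 5/2
Maximum ratio: 5/2
Cauchy's bound: |r| <= 1 + 5/2 = 7/2

Upper bound = 7/2


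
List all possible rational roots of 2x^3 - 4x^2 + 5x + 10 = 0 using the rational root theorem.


Rational root theorem: possible roots are ±p/q where:
  p divides the constant term (10): p ∈ {1, 2, 5, 10}
  q divides the leading coefficient (2): q ∈ {1, 2}

All possible rational roots: -10, -5, -5/2, -2, -1, -1/2, 1/2, 1, 2, 5/2, 5, 10

-10, -5, -5/2, -2, -1, -1/2, 1/2, 1, 2, 5/2, 5, 10


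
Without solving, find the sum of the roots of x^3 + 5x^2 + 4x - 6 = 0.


By Vieta's formulas for x^3 + bx^2 + cx + d = 0:
  r1 + r2 + r3 = -b/a = -5
  r1*r2 + r1*r3 + r2*r3 = c/a = 4
  r1*r2*r3 = -d/a = 6


Sum = -5


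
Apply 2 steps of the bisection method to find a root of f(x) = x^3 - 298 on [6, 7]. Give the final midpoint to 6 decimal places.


f(x) = x^3 - 298
f(6) = -82 < 0
f(7) = 45 > 0

Step 1: midpoint = (6.000000 + 7.000000)/2 = 6.500000
  f(6.500000) = -23.375000
  f(mid) < 0, so root is in [6.500000, 7.000000]

Step 2: midpoint = (6.500000 + 7.000000)/2 = 6.750000
  f(6.750000) = 9.546875
  f(mid) > 0, so root is in [6.500000, 6.750000]

midpoint = 6.750000


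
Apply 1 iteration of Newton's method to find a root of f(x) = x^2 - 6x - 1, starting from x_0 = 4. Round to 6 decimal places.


Newton's method: x_(n+1) = x_n - f(x_n)/f'(x_n)
f(x) = x^2 - 6x - 1
f'(x) = 2x - 6

Iteration 1:
  f(4.000000) = -9.000000
  f'(4.000000) = 2.000000
  x_1 = 4.000000 - (-9.000000)/(2.000000) = 8.500000

x_1 = 8.500000


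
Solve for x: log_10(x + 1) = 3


Convert to exponential form: x + 1 = 10^3 = 1000
x = 1000 - 1 = 999
Check: log_10(999 + 1) = log_10(1000) = log_10(1000) = 3 ✓

x = 999


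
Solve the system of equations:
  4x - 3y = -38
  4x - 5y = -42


Using Cramer's rule:
Determinant D = (4)(-5) - (4)(-3) = -20 + 12 = -8
Dx = (-38)(-5) - (-42)(-3) = 190 - 126 = 64
Dy = (4)(-42) - (4)(-38) = -168 + 152 = -16
x = Dx/D = 64/-8 = -8
y = Dy/D = -16/-8 = 2

x = -8, y = 2


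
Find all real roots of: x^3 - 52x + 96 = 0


Let p(x) = x^3 - 52x + 96. By the rational root theorem (leading coefficient 1), any rational root is an integer divisor of 96: try ±1, ±2, ... in turn.
Test x = 1: value = 45 ≠ 0.
Test x = -1: value = 147 ≠ 0.
Test x = 2: value = 0 ✓, so (x - 2) is a factor.
Synthetic division by (x - 2): bring down 1; 1(2) + 0 = 2; 2(2) - 52 = -48; (-48)(2) + 96 = 0 → quotient x^2 + 2x - 48, remainder 0.
Solve the quadratic x^2 + 2x - 48 = 0: discriminant = 2^2 - 4(1)(-48) = 4 + 192 = 196.
sqrt(196) = 14, so x = (-2 ± 14)/2: x = 6 or x = -8.

x = -8, x = 2, x = 6


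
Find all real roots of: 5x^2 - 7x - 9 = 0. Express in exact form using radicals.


Using the quadratic formula: x = (-b ± sqrt(b^2 - 4ac)) / (2a)
Here a = 5, b = -7, c = -9
Discriminant = b^2 - 4ac = (-7)^2 - 4(5)(-9) = 49 + 180 = 229
Since discriminant = 229 > 0, there are two real roots.
x = (7 ± sqrt(229)) / 10
Numerically: x ≈ 2.2133 or x ≈ -0.8133

x = (7 + sqrt(229)) / 10 or x = (7 - sqrt(229)) / 10


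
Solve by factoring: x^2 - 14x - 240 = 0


We need two numbers that multiply to -240 and add to -14.
Those numbers are 10 and -24 (since 10 * (-24) = -240 and 10 + (-24) = -14).
So x^2 - 14x - 240 = (x + 10)(x - 24) = 0
Setting each factor to zero: x = -10 or x = 24

x = -10, x = 24


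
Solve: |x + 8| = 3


An absolute value equation |expr| = 3 gives two cases:
Case 1: x + 8 = 3
  x = -5, so x = -5
Case 2: x + 8 = -3
  x = -11, so x = -11

x = -11, x = -5


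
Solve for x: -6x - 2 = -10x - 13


Starting with: -6x - 2 = -10x - 13
Move all x terms to left: (-6 + 10)x = -13 + 2
Simplify: 4x = -11
Divide both sides by 4: x = -11/4

x = -11/4


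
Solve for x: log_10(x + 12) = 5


Convert to exponential form: x + 12 = 10^5 = 100000
x = 100000 - 12 = 99988
Check: log_10(99988 + 12) = log_10(100000) = log_10(100000) = 5 ✓

x = 99988


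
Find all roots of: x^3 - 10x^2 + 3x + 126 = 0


Let p(x) = x^3 - 10x^2 + 3x + 126. By the rational root theorem (leading coefficient 1), any rational root is an integer divisor of 126: try ±1, ±2, ... in turn.
Test x = 1: value = 120 ≠ 0.
Test x = -1: value = 112 ≠ 0.
Test x = 2: value = 100 ≠ 0.
Test x = -2: value = 72 ≠ 0.
Test x = 3: value = 72 ≠ 0.
Test x = -3: value = 0 ✓, so (x + 3) is a factor.
Synthetic division by (x + 3): bring down 1; 1(-3) - 10 = -13; (-13)(-3) + 3 = 42; 42(-3) + 126 = 0 → quotient x^2 - 13x + 42, remainder 0.
Solve the quadratic x^2 - 13x + 42 = 0: discriminant = (-13)^2 - 4(1)(42) = 169 - 168 = 1.
sqrt(1) = 1, so x = (13 ± 1)/2: x = 7 or x = 6.
Collecting all roots found:

x = -3, x = 6, x = 7


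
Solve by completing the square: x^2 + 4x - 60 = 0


Start: x^2 + 4x - 60 = 0
Move constant: x^2 + 4x = 60
Half of 4 is 2, squared is 4
Add 4 to both sides: x^2 + 4x + 4 = 64
(x + 2)^2 = 64
x + 2 = ±8
x = -2 + 8 = 6 or x = -2 - 8 = -10

x = -10, x = 6


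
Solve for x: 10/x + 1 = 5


Subtract 1 from both sides: 10/x = 4
Multiply both sides by x: 10 = 4 * x
Divide by 4: x = 5/2

x = 5/2


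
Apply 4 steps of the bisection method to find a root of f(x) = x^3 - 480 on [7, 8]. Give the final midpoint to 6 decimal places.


f(x) = x^3 - 480
f(7) = -137 < 0
f(8) = 32 > 0

Step 1: midpoint = (7.000000 + 8.000000)/2 = 7.500000
  f(7.500000) = -58.125000
  f(mid) < 0, so root is in [7.500000, 8.000000]

Step 2: midpoint = (7.500000 + 8.000000)/2 = 7.750000
  f(7.750000) = -14.515625
  f(mid) < 0, so root is in [7.750000, 8.000000]

Step 3: midpoint = (7.750000 + 8.000000)/2 = 7.875000
  f(7.875000) = 8.373047
  f(mid) > 0, so root is in [7.750000, 7.875000]

Step 4: midpoint = (7.750000 + 7.875000)/2 = 7.812500
  f(7.812500) = -3.162842
  f(mid) < 0, so root is in [7.812500, 7.875000]

midpoint = 7.812500


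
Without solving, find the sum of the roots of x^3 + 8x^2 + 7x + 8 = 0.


By Vieta's formulas for x^3 + bx^2 + cx + d = 0:
  r1 + r2 + r3 = -b/a = -8
  r1*r2 + r1*r3 + r2*r3 = c/a = 7
  r1*r2*r3 = -d/a = -8


Sum = -8


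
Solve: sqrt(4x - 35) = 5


Square both sides: 4x - 35 = 5^2 = 25
4x = 25 + 35 = 60
x = 15
Check: sqrt(4*15 - 35) = sqrt(25) = 5 ✓

x = 15


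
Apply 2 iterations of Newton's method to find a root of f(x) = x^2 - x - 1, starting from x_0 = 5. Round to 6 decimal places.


Newton's method: x_(n+1) = x_n - f(x_n)/f'(x_n)
f(x) = x^2 - x - 1
f'(x) = 2x - 1

Iteration 1:
  f(5.000000) = 19.000000
  f'(5.000000) = 9.000000
  x_1 = 5.000000 - (19.000000)/(9.000000) = 2.888889

Iteration 2:
  f(2.888889) = 4.456790
  f'(2.888889) = 4.777778
  x_2 = 2.888889 - (4.456790)/(4.777778) = 1.956072

x_2 = 1.956072


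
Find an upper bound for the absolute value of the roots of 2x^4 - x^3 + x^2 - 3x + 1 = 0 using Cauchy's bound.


Cauchy's bound: all roots r satisfy |r| <= 1 + max(|a_i/a_n|) for i = 0,...,n-1
where a_n is the leading coefficient.

Coefficients: [2, -1, 1, -3, 1]
Leading coefficient a_n = 2
Ratios |a_i/a_n|: 1/2, 1/2, 3/2, 1/2
Maximum ratio: 3/2
Cauchy's bound: |r| <= 1 + 3/2 = 5/2

Upper bound = 5/2


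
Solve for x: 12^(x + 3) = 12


Express both sides with the same base.
12 = 12^1
Since the bases match, equate exponents: x + 3 = 1
So x = 1 - (3) = -2

x = -2


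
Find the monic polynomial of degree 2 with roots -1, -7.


A monic polynomial with roots -1, -7 is:
p(x) = (x + 1)(x + 7)
After multiplying by (x + 1): x + 1
After multiplying by (x + 7): x^2 + 8x + 7

x^2 + 8x + 7


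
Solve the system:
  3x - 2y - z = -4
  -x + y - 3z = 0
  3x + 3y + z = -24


Using Cramer's rule. Expand each determinant along the first row.
D  = 3*[1*1 - (-3)*3] - (-2)*[(-1)*1 - (-3)*3] + (-1)*[(-1)*3 - 1*3]
  = 3*(10) - (-2)*(8) + (-1)*(-6) = 52
Dx = (-4)*[1*1 - (-3)*3] - (-2)*[0*1 - (-3)*(-24)] + (-1)*[0*3 - 1*(-24)]
  = (-4)*(10) - (-2)*(-72) + (-1)*(24) = -208
Dy = 3*[0*1 - (-3)*(-24)] - (-4)*[(-1)*1 - (-3)*3] + (-1)*[(-1)*(-24) - 0*3]
  = 3*(-72) - (-4)*(8) + (-1)*(24) = -208
Dz = 3*[1*(-24) - 0*3] - (-2)*[(-1)*(-24) - 0*3] + (-4)*[(-1)*3 - 1*3]
  = 3*(-24) - (-2)*(24) + (-4)*(-6) = 0
x = Dx/D = -208/52 = -4, y = Dy/D = -208/52 = -4, z = Dz/D = 0/52 = 0
Check eq1: (3)(-4) + (-2)(-4) + (-1)(0) = -4 = -4 ✓
Check eq2: (-1)(-4) + (1)(-4) + (-3)(0) = 0 = 0 ✓
Check eq3: (3)(-4) + (3)(-4) + (1)(0) = -24 = -24 ✓

x = -4, y = -4, z = 0


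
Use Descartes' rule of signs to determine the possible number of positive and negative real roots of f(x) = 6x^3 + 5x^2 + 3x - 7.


Descartes' rule of signs:

For positive roots, count sign changes in f(x) = 6x^3 + 5x^2 + 3x - 7:
Signs of coefficients: +, +, +, -
Number of sign changes: 1
Possible positive real roots: 1

For negative roots, examine f(-x) = -6x^3 + 5x^2 - 3x - 7:
Signs of coefficients: -, +, -, -
Number of sign changes: 2
Possible negative real roots: 2, 0

Positive roots: 1; Negative roots: 2 or 0


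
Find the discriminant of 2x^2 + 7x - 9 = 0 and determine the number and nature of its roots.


For ax^2 + bx + c = 0, discriminant D = b^2 - 4ac
Here a = 2, b = 7, c = -9
D = (7)^2 - 4(2)(-9) = 49 + 72 = 121

D = 121 > 0 and is a perfect square (sqrt = 11)
The equation has 2 distinct real rational roots.

Discriminant = 121, 2 distinct real rational roots


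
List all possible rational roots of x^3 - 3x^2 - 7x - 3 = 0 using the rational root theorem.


Rational root theorem: possible roots are ±p/q where:
  p divides the constant term (-3): p ∈ {1, 3}
  q divides the leading coefficient (1): q ∈ {1}

All possible rational roots: -3, -1, 1, 3

-3, -1, 1, 3


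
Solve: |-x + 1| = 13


An absolute value equation |expr| = 13 gives two cases:
Case 1: -x + 1 = 13
  -x = 12, so x = -12
Case 2: -x + 1 = -13
  -x = -14, so x = 14

x = -12, x = 14


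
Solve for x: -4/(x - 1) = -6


Multiply both sides by (x - 1): -4 = -6(x - 1)
Distribute: -4 = -6x + 6
-6x = -4 - 6 = -10
x = 5/3

x = 5/3


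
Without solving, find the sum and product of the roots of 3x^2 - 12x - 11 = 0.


By Vieta's formulas for ax^2 + bx + c = 0:
  Sum of roots = -b/a
  Product of roots = c/a

Here a = 3, b = -12, c = -11
Sum = -(-12)/3 = 4
Product = -11/3 = -11/3

Sum = 4, Product = -11/3


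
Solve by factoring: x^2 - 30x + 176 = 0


We need two numbers that multiply to 176 and add to -30.
Those numbers are -8 and -22 (since (-8) * (-22) = 176 and (-8) + (-22) = -30).
So x^2 - 30x + 176 = (x - 8)(x - 22) = 0
Setting each factor to zero: x = 8 or x = 22

x = 8, x = 22


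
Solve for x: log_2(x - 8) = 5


Convert to exponential form: x - 8 = 2^5 = 32
x = 32 + 8 = 40
Check: log_2(40 - 8) = log_2(32) = log_2(32) = 5 ✓

x = 40


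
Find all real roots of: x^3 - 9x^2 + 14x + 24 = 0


Let p(x) = x^3 - 9x^2 + 14x + 24. By the rational root theorem (leading coefficient 1), any rational root is an integer divisor of 24: try ±1, ±2, ... in turn.
Test x = 1: value = 30 ≠ 0.
Test x = -1: value = 0 ✓, so (x + 1) is a factor.
Synthetic division by (x + 1): bring down 1; 1(-1) - 9 = -10; (-10)(-1) + 14 = 24; 24(-1) + 24 = 0 → quotient x^2 - 10x + 24, remainder 0.
Solve the quadratic x^2 - 10x + 24 = 0: discriminant = (-10)^2 - 4(1)(24) = 100 - 96 = 4.
sqrt(4) = 2, so x = (10 ± 2)/2: x = 6 or x = 4.

x = -1, x = 4, x = 6


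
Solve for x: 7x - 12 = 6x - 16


Starting with: 7x - 12 = 6x - 16
Move all x terms to left: (7 - 6)x = -16 + 12
Simplify: x = -4
Divide both sides by 1: x = -4

x = -4


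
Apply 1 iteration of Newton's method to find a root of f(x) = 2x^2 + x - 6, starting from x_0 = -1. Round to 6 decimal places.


Newton's method: x_(n+1) = x_n - f(x_n)/f'(x_n)
f(x) = 2x^2 + x - 6
f'(x) = 4x + 1

Iteration 1:
  f(-1.000000) = -5.000000
  f'(-1.000000) = -3.000000
  x_1 = -1.000000 - (-5.000000)/(-3.000000) = -2.666667

x_1 = -2.666667


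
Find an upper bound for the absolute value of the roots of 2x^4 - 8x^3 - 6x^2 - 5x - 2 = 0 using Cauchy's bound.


Cauchy's bound: all roots r satisfy |r| <= 1 + max(|a_i/a_n|) for i = 0,...,n-1
where a_n is the leading coefficient.

Coefficients: [2, -8, -6, -5, -2]
Leading coefficient a_n = 2
Ratios |a_i/a_n|: 4, 3, 5/2, 1
Maximum ratio: 4
Cauchy's bound: |r| <= 1 + 4 = 5

Upper bound = 5


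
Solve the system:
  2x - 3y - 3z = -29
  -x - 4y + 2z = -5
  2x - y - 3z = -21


Using Cramer's rule. Expand each determinant along the first row.
D  = 2*[(-4)*(-3) - 2*(-1)] - (-3)*[(-1)*(-3) - 2*2] + (-3)*[(-1)*(-1) - (-4)*2]
  = 2*(14) - (-3)*(-1) + (-3)*(9) = -2
Dx = (-29)*[(-4)*(-3) - 2*(-1)] - (-3)*[(-5)*(-3) - 2*(-21)] + (-3)*[(-5)*(-1) - (-4)*(-21)]
  = (-29)*(14) - (-3)*(57) + (-3)*(-79) = 2
Dy = 2*[(-5)*(-3) - 2*(-21)] - (-29)*[(-1)*(-3) - 2*2] + (-3)*[(-1)*(-21) - (-5)*2]
  = 2*(57) - (-29)*(-1) + (-3)*(31) = -8
Dz = 2*[(-4)*(-21) - (-5)*(-1)] - (-3)*[(-1)*(-21) - (-5)*2] + (-29)*[(-1)*(-1) - (-4)*2]
  = 2*(79) - (-3)*(31) + (-29)*(9) = -10
x = Dx/D = 2/-2 = -1, y = Dy/D = -8/-2 = 4, z = Dz/D = -10/-2 = 5
Check eq1: (2)(-1) + (-3)(4) + (-3)(5) = -29 = -29 ✓
Check eq2: (-1)(-1) + (-4)(4) + (2)(5) = -5 = -5 ✓
Check eq3: (2)(-1) + (-1)(4) + (-3)(5) = -21 = -21 ✓

x = -1, y = 4, z = 5


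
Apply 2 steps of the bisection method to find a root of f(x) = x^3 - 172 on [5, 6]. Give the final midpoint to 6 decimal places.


f(x) = x^3 - 172
f(5) = -47 < 0
f(6) = 44 > 0

Step 1: midpoint = (5.000000 + 6.000000)/2 = 5.500000
  f(5.500000) = -5.625000
  f(mid) < 0, so root is in [5.500000, 6.000000]

Step 2: midpoint = (5.500000 + 6.000000)/2 = 5.750000
  f(5.750000) = 18.109375
  f(mid) > 0, so root is in [5.500000, 5.750000]

midpoint = 5.750000


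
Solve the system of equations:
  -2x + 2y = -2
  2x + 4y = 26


Using Cramer's rule:
Determinant D = (-2)(4) - (2)(2) = -8 - 4 = -12
Dx = (-2)(4) - (26)(2) = -8 - 52 = -60
Dy = (-2)(26) - (2)(-2) = -52 + 4 = -48
x = Dx/D = -60/-12 = 5
y = Dy/D = -48/-12 = 4

x = 5, y = 4


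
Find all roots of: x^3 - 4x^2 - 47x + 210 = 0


Let p(x) = x^3 - 4x^2 - 47x + 210. By the rational root theorem (leading coefficient 1), any rational root is an integer divisor of 210: try ±1, ±2, ... in turn.
Test x = 1: value = 160 ≠ 0.
Test x = -1: value = 252 ≠ 0.
Test x = 2: value = 108 ≠ 0.
Test x = -2: value = 280 ≠ 0.
Test x = 3: value = 60 ≠ 0.
Test x = -3: value = 288 ≠ 0.
Test x = 5: value = 0 ✓, so (x - 5) is a factor.
Synthetic division by (x - 5): bring down 1; 1(5) - 4 = 1; 1(5) - 47 = -42; (-42)(5) + 210 = 0 → quotient x^2 + x - 42, remainder 0.
Solve the quadratic x^2 + x - 42 = 0: discriminant = 1^2 - 4(1)(-42) = 1 + 168 = 169.
sqrt(169) = 13, so x = (-1 ± 13)/2: x = 6 or x = -7.
Collecting all roots found:

x = -7, x = 5, x = 6


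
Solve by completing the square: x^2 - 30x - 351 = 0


Start: x^2 - 30x - 351 = 0
Move constant: x^2 - 30x = 351
Half of -30 is -15, squared is 225
Add 225 to both sides: x^2 - 30x + 225 = 576
(x - 15)^2 = 576
x - 15 = ±24
x = 15 + 24 = 39 or x = 15 - 24 = -9

x = -9, x = 39


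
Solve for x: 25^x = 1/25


Express both sides with the same base.
1/25 = 25^(-1)
Since the bases match: x = -1

x = -1


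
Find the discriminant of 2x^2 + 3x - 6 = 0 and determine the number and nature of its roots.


For ax^2 + bx + c = 0, discriminant D = b^2 - 4ac
Here a = 2, b = 3, c = -6
D = (3)^2 - 4(2)(-6) = 9 + 48 = 57

D = 57 > 0 but not a perfect square
The equation has 2 distinct real irrational roots.

Discriminant = 57, 2 distinct real irrational roots


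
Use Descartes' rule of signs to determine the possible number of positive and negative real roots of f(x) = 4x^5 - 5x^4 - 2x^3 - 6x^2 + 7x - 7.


Descartes' rule of signs:

For positive roots, count sign changes in f(x) = 4x^5 - 5x^4 - 2x^3 - 6x^2 + 7x - 7:
Signs of coefficients: +, -, -, -, +, -
Number of sign changes: 3
Possible positive real roots: 3, 1

For negative roots, examine f(-x) = -4x^5 - 5x^4 + 2x^3 - 6x^2 - 7x - 7:
Signs of coefficients: -, -, +, -, -, -
Number of sign changes: 2
Possible negative real roots: 2, 0

Positive roots: 3 or 1; Negative roots: 2 or 0


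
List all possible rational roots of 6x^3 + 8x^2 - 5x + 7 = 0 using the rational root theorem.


Rational root theorem: possible roots are ±p/q where:
  p divides the constant term (7): p ∈ {1, 7}
  q divides the leading coefficient (6): q ∈ {1, 2, 3, 6}

All possible rational roots: -7, -7/2, -7/3, -7/6, -1, -1/2, -1/3, -1/6, 1/6, 1/3, 1/2, 1, 7/6, 7/3, 7/2, 7

-7, -7/2, -7/3, -7/6, -1, -1/2, -1/3, -1/6, 1/6, 1/3, 1/2, 1, 7/6, 7/3, 7/2, 7


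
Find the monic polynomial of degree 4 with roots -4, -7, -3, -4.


A monic polynomial with roots -4, -7, -3, -4 is:
p(x) = (x + 4)(x + 7)(x + 3)(x + 4)
After multiplying by (x + 4): x + 4
After multiplying by (x + 7): x^2 + 11x + 28
After multiplying by (x + 3): x^3 + 14x^2 + 61x + 84
After multiplying by (x + 4): x^4 + 18x^3 + 117x^2 + 328x + 336

x^4 + 18x^3 + 117x^2 + 328x + 336


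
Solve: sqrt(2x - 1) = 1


Square both sides: 2x - 1 = 1^2 = 1
2x = 1 + 1 = 2
x = 1
Check: sqrt(2*1 - 1) = sqrt(1) = 1 ✓

x = 1


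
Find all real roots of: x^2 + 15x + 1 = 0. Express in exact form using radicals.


Using the quadratic formula: x = (-b ± sqrt(b^2 - 4ac)) / (2a)
Here a = 1, b = 15, c = 1
Discriminant = b^2 - 4ac = 15^2 - 4(1)(1) = 225 - 4 = 221
Since discriminant = 221 > 0, there are two real roots.
x = (-15 ± sqrt(221)) / 2
Numerically: x ≈ -0.0670 or x ≈ -14.9330

x = (-15 + sqrt(221)) / 2 or x = (-15 - sqrt(221)) / 2


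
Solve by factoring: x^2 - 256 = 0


We need two numbers that multiply to -256 and add to 0.
Those numbers are -16 and 16 (since (-16) * 16 = -256 and (-16) + 16 = 0).
So x^2 - 256 = (x - 16)(x + 16) = 0
Setting each factor to zero: x = 16 or x = -16

x = -16, x = 16


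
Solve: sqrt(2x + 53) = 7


Square both sides: 2x + 53 = 7^2 = 49
2x = 49 - 53 = -4
x = -2
Check: sqrt(2*(-2) + 53) = sqrt(49) = 7 ✓

x = -2


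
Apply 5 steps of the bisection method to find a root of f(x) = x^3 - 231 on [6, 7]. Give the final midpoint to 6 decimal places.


f(x) = x^3 - 231
f(6) = -15 < 0
f(7) = 112 > 0

Step 1: midpoint = (6.000000 + 7.000000)/2 = 6.500000
  f(6.500000) = 43.625000
  f(mid) > 0, so root is in [6.000000, 6.500000]

Step 2: midpoint = (6.000000 + 6.500000)/2 = 6.250000
  f(6.250000) = 13.140625
  f(mid) > 0, so root is in [6.000000, 6.250000]

Step 3: midpoint = (6.000000 + 6.250000)/2 = 6.125000
  f(6.125000) = -1.216797
  f(mid) < 0, so root is in [6.125000, 6.250000]

Step 4: midpoint = (6.125000 + 6.250000)/2 = 6.187500
  f(6.187500) = 5.889404
  f(mid) > 0, so root is in [6.125000, 6.187500]

Step 5: midpoint = (6.125000 + 6.187500)/2 = 6.156250
  f(6.156250) = 2.318268
  f(mid) > 0, so root is in [6.125000, 6.156250]

midpoint = 6.156250


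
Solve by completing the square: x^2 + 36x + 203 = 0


Start: x^2 + 36x + 203 = 0
Move constant: x^2 + 36x = -203
Half of 36 is 18, squared is 324
Add 324 to both sides: x^2 + 36x + 324 = 121
(x + 18)^2 = 121
x + 18 = ±11
x = -18 + 11 = -7 or x = -18 - 11 = -29

x = -29, x = -7


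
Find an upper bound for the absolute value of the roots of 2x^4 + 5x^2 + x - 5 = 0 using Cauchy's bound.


Cauchy's bound: all roots r satisfy |r| <= 1 + max(|a_i/a_n|) for i = 0,...,n-1
where a_n is the leading coefficient.

Coefficients: [2, 0, 5, 1, -5]
Leading coefficient a_n = 2
Ratios |a_i/a_n|: 0, 5/2, 1/2, 5/2
Maximum ratio: 5/2
Cauchy's bound: |r| <= 1 + 5/2 = 7/2

Upper bound = 7/2


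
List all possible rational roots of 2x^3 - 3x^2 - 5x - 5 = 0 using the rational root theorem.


Rational root theorem: possible roots are ±p/q where:
  p divides the constant term (-5): p ∈ {1, 5}
  q divides the leading coefficient (2): q ∈ {1, 2}

All possible rational roots: -5, -5/2, -1, -1/2, 1/2, 1, 5/2, 5

-5, -5/2, -1, -1/2, 1/2, 1, 5/2, 5


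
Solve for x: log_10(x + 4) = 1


Convert to exponential form: x + 4 = 10^1 = 10
x = 10 - 4 = 6
Check: log_10(6 + 4) = log_10(10) = log_10(10) = 1 ✓

x = 6


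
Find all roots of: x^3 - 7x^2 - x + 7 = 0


Let p(x) = x^3 - 7x^2 - x + 7. By the rational root theorem (leading coefficient 1), any rational root is an integer divisor of 7: try ±1, ±2, ... in turn.
Test x = 1: value = 0 ✓, so (x - 1) is a factor.
Synthetic division by (x - 1): bring down 1; 1(1) - 7 = -6; (-6)(1) - 1 = -7; (-7)(1) + 7 = 0 → quotient x^2 - 6x - 7, remainder 0.
Solve the quadratic x^2 - 6x - 7 = 0: discriminant = (-6)^2 - 4(1)(-7) = 36 + 28 = 64.
sqrt(64) = 8, so x = (6 ± 8)/2: x = 7 or x = -1.
Collecting all roots found:

x = -1, x = 1, x = 7


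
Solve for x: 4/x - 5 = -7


Subtract -5 from both sides: 4/x = -2
Multiply both sides by x: 4 = -2 * x
Divide by -2: x = -2

x = -2


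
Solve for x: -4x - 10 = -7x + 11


Starting with: -4x - 10 = -7x + 11
Move all x terms to left: (-4 + 7)x = 11 + 10
Simplify: 3x = 21
Divide both sides by 3: x = 7

x = 7


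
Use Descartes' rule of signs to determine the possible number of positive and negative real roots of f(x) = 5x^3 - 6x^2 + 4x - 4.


Descartes' rule of signs:

For positive roots, count sign changes in f(x) = 5x^3 - 6x^2 + 4x - 4:
Signs of coefficients: +, -, +, -
Number of sign changes: 3
Possible positive real roots: 3, 1

For negative roots, examine f(-x) = -5x^3 - 6x^2 - 4x - 4:
Signs of coefficients: -, -, -, -
Number of sign changes: 0
Possible negative real roots: 0

Positive roots: 3 or 1; Negative roots: 0


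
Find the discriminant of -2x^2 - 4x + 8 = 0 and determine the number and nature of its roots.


For ax^2 + bx + c = 0, discriminant D = b^2 - 4ac
Here a = -2, b = -4, c = 8
D = (-4)^2 - 4(-2)(8) = 16 + 64 = 80

D = 80 > 0 but not a perfect square
The equation has 2 distinct real irrational roots.

Discriminant = 80, 2 distinct real irrational roots


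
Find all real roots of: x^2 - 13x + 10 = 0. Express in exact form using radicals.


Using the quadratic formula: x = (-b ± sqrt(b^2 - 4ac)) / (2a)
Here a = 1, b = -13, c = 10
Discriminant = b^2 - 4ac = (-13)^2 - 4(1)(10) = 169 - 40 = 129
Since discriminant = 129 > 0, there are two real roots.
x = (13 ± sqrt(129)) / 2
Numerically: x ≈ 12.1789 or x ≈ 0.8211

x = (13 + sqrt(129)) / 2 or x = (13 - sqrt(129)) / 2


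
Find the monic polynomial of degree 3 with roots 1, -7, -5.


A monic polynomial with roots 1, -7, -5 is:
p(x) = (x - 1)(x + 7)(x + 5)
After multiplying by (x - 1): x - 1
After multiplying by (x + 7): x^2 + 6x - 7
After multiplying by (x + 5): x^3 + 11x^2 + 23x - 35

x^3 + 11x^2 + 23x - 35


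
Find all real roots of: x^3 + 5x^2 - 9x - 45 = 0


Let p(x) = x^3 + 5x^2 - 9x - 45. By the rational root theorem (leading coefficient 1), any rational root is an integer divisor of 45: try ±1, ±2, ... in turn.
Test x = 1: value = -48 ≠ 0.
Test x = -1: value = -32 ≠ 0.
Test x = 3: value = 0 ✓, so (x - 3) is a factor.
Synthetic division by (x - 3): bring down 1; 1(3) + 5 = 8; 8(3) - 9 = 15; 15(3) - 45 = 0 → quotient x^2 + 8x + 15, remainder 0.
Solve the quadratic x^2 + 8x + 15 = 0: discriminant = 8^2 - 4(1)(15) = 64 - 60 = 4.
sqrt(4) = 2, so x = (-8 ± 2)/2: x = -3 or x = -5.

x = -5, x = -3, x = 3


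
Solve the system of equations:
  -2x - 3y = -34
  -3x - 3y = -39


Using Cramer's rule:
Determinant D = (-2)(-3) - (-3)(-3) = 6 - 9 = -3
Dx = (-34)(-3) - (-39)(-3) = 102 - 117 = -15
Dy = (-2)(-39) - (-3)(-34) = 78 - 102 = -24
x = Dx/D = -15/-3 = 5
y = Dy/D = -24/-3 = 8

x = 5, y = 8


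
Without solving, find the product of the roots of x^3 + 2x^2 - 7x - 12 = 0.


By Vieta's formulas for x^3 + bx^2 + cx + d = 0:
  r1 + r2 + r3 = -b/a = -2
  r1*r2 + r1*r3 + r2*r3 = c/a = -7
  r1*r2*r3 = -d/a = 12


Product = 12


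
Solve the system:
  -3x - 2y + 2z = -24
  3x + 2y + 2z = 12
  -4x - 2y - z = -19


Using Cramer's rule. Expand each determinant along the first row.
D  = (-3)*[2*(-1) - 2*(-2)] - (-2)*[3*(-1) - 2*(-4)] + 2*[3*(-2) - 2*(-4)]
  = (-3)*(2) - (-2)*(5) + 2*(2) = 8
Dx = (-24)*[2*(-1) - 2*(-2)] - (-2)*[12*(-1) - 2*(-19)] + 2*[12*(-2) - 2*(-19)]
  = (-24)*(2) - (-2)*(26) + 2*(14) = 32
Dy = (-3)*[12*(-1) - 2*(-19)] - (-24)*[3*(-1) - 2*(-4)] + 2*[3*(-19) - 12*(-4)]
  = (-3)*(26) - (-24)*(5) + 2*(-9) = 24
Dz = (-3)*[2*(-19) - 12*(-2)] - (-2)*[3*(-19) - 12*(-4)] + (-24)*[3*(-2) - 2*(-4)]
  = (-3)*(-14) - (-2)*(-9) + (-24)*(2) = -24
x = Dx/D = 32/8 = 4, y = Dy/D = 24/8 = 3, z = Dz/D = -24/8 = -3
Check eq1: (-3)(4) + (-2)(3) + (2)(-3) = -24 = -24 ✓
Check eq2: (3)(4) + (2)(3) + (2)(-3) = 12 = 12 ✓
Check eq3: (-4)(4) + (-2)(3) + (-1)(-3) = -19 = -19 ✓

x = 4, y = 3, z = -3


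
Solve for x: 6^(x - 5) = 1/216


Express both sides with the same base.
1/216 = 6^(-3)
Since the bases match, equate exponents: x - 5 = -3
So x = -3 - (-5) = 2

x = 2


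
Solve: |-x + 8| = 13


An absolute value equation |expr| = 13 gives two cases:
Case 1: -x + 8 = 13
  -x = 5, so x = -5
Case 2: -x + 8 = -13
  -x = -21, so x = 21

x = -5, x = 21


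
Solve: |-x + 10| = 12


An absolute value equation |expr| = 12 gives two cases:
Case 1: -x + 10 = 12
  -x = 2, so x = -2
Case 2: -x + 10 = -12
  -x = -22, so x = 22

x = -2, x = 22


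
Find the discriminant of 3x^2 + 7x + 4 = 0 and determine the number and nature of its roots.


For ax^2 + bx + c = 0, discriminant D = b^2 - 4ac
Here a = 3, b = 7, c = 4
D = (7)^2 - 4(3)(4) = 49 - 48 = 1

D = 1 > 0 and is a perfect square (sqrt = 1)
The equation has 2 distinct real rational roots.

Discriminant = 1, 2 distinct real rational roots


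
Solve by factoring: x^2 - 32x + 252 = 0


We need two numbers that multiply to 252 and add to -32.
Those numbers are -14 and -18 (since (-14) * (-18) = 252 and (-14) + (-18) = -32).
So x^2 - 32x + 252 = (x - 14)(x - 18) = 0
Setting each factor to zero: x = 14 or x = 18

x = 14, x = 18


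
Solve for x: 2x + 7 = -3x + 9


Starting with: 2x + 7 = -3x + 9
Move all x terms to left: (2 + 3)x = 9 - 7
Simplify: 5x = 2
Divide both sides by 5: x = 2/5

x = 2/5


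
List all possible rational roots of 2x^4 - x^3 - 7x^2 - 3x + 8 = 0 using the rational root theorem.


Rational root theorem: possible roots are ±p/q where:
  p divides the constant term (8): p ∈ {1, 2, 4, 8}
  q divides the leading coefficient (2): q ∈ {1, 2}

All possible rational roots: -8, -4, -2, -1, -1/2, 1/2, 1, 2, 4, 8

-8, -4, -2, -1, -1/2, 1/2, 1, 2, 4, 8


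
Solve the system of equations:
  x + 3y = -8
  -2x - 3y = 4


Using Cramer's rule:
Determinant D = (1)(-3) - (-2)(3) = -3 + 6 = 3
Dx = (-8)(-3) - (4)(3) = 24 - 12 = 12
Dy = (1)(4) - (-2)(-8) = 4 - 16 = -12
x = Dx/D = 12/3 = 4
y = Dy/D = -12/3 = -4

x = 4, y = -4


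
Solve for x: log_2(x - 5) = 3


Convert to exponential form: x - 5 = 2^3 = 8
x = 8 + 5 = 13
Check: log_2(13 - 5) = log_2(8) = log_2(8) = 3 ✓

x = 13


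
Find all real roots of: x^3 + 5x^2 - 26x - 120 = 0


Let p(x) = x^3 + 5x^2 - 26x - 120. By the rational root theorem (leading coefficient 1), any rational root is an integer divisor of 120: try ±1, ±2, ... in turn.
Test x = 1: value = -140 ≠ 0.
Test x = -1: value = -90 ≠ 0.
Test x = 2: value = -144 ≠ 0.
Test x = -2: value = -56 ≠ 0.
Test x = 3: value = -126 ≠ 0.
Test x = -3: value = -24 ≠ 0.
Test x = 4: value = -80 ≠ 0.
Test x = -4: value = 0 ✓, so (x + 4) is a factor.
Synthetic division by (x + 4): bring down 1; 1(-4) + 5 = 1; 1(-4) - 26 = -30; (-30)(-4) - 120 = 0 → quotient x^2 + x - 30, remainder 0.
Solve the quadratic x^2 + x - 30 = 0: discriminant = 1^2 - 4(1)(-30) = 1 + 120 = 121.
sqrt(121) = 11, so x = (-1 ± 11)/2: x = 5 or x = -6.

x = -6, x = -4, x = 5
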